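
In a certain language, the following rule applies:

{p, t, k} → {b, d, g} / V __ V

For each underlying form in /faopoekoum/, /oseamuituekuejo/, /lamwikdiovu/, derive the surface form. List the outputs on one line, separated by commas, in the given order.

faoboegoum, oseamuidueguejo, lamwikdiovu

/faopoekoum/: /p/ is a voiceless stop between vowels /o/ and /o/, so it voices to [b]. /k/ is a voiceless stop between vowels /e/ and /o/, so it voices to [g]. → [faoboegoum].
/oseamuituekuejo/: /t/ is a voiceless stop between vowels /i/ and /u/, so it voices to [d]. /k/ is a voiceless stop between vowels /e/ and /u/, so it voices to [g]. → [oseamuidueguejo].
/lamwikdiovu/: the rule's environment is not met; surfaces unchanged as [lamwikdiovu].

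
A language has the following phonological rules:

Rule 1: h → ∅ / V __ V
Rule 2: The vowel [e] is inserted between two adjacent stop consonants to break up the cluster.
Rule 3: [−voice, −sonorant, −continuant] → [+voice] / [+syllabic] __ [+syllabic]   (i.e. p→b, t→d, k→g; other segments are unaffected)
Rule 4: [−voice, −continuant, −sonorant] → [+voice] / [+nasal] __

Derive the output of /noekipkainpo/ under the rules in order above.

Rule 1 (intervocalic h-deletion): no segment meets the environment; /noekipkainpo/ is unchanged.
Rule 2 (stop-cluster e-epenthesis): /p/ and /k/ form a stop–stop cluster, so [e] is inserted between them. /noekipkainpo/ → noekipekainpo.
Rule 3 (intervocalic voicing): /k/ is a voiceless stop between vowels /e/ and /i/, so it voices to [g]. /p/ is a voiceless stop between vowels /i/ and /e/, so it voices to [b]. /k/ is a voiceless stop between vowels /e/ and /a/, so it voices to [g]. /noekipekainpo/ → noegibegainpo.
Rule 4 (post-nasal voicing): /p/ is a voiceless stop immediately after the nasal /n/, so it voices to [b]. /noegibegainpo/ → noegibegainbo.

noegibegainbo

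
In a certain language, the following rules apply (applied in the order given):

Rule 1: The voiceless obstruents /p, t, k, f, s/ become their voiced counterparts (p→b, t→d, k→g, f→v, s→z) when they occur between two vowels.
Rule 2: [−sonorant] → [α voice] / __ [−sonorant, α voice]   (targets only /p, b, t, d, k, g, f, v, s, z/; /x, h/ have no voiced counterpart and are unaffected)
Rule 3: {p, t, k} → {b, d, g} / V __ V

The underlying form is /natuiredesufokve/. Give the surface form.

Rule 1 (intervocalic voicing): /t/ is a voiceless obstruent between vowels /a/ and /u/, so it voices to [d]. /s/ is a voiceless obstruent between vowels /e/ and /u/, so it voices to [z]. /f/ is a voiceless obstruent between vowels /u/ and /o/, so it voices to [v]. /natuiredesufokve/ → naduiredezuvokve.
Rule 2 (regressive voicing assimilation): /k/ precedes the voiced obstruent /v/, so it voices to [g] by assimilation. /naduiredezuvokve/ → naduiredezuvogve.
Rule 3 (intervocalic voicing): no segment meets the environment; /naduiredezuvogve/ is unchanged.

naduiredezuvogve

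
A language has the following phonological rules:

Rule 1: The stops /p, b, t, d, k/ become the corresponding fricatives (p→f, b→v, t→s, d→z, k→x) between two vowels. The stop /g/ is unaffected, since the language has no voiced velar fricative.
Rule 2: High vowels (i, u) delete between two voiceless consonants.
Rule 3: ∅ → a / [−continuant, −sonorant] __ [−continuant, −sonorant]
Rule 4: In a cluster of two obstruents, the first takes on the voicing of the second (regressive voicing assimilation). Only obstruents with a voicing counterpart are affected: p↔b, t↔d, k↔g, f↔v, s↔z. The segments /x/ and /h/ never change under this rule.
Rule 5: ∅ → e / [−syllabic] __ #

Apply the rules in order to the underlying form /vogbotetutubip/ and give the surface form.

vogabosessuvipe

Rule 1 (intervocalic spirantization): /t/ is a stop between vowels /o/ and /e/, so it spirantizes to the fricative [s]. /t/ is a stop between vowels /e/ and /u/, so it spirantizes to the fricative [s]. /t/ is a stop between vowels /u/ and /u/, so it spirantizes to the fricative [s]. /b/ is a stop between vowels /u/ and /i/, so it spirantizes to the fricative [v]. /vogbotetutubip/ → vogbosesusuvip.
Rule 2 (high vowel syncope): /u/ is a high vowel flanked by voiceless consonants /s/ and /s/, so it deletes. /vogbosesusuvip/ → vogbosessuvip.
Rule 3 (stop-cluster a-epenthesis): /g/ and /b/ form a stop–stop cluster, so [a] is inserted between them. /vogbosessuvip/ → vogabosessuvip.
Rule 4 (regressive voicing assimilation): no segment meets the environment; /vogabosessuvip/ is unchanged.
Rule 5 (final e-epenthesis): the form ends in the consonant /p/, so [e] is inserted word-finally. /vogabosessuvip/ → vogabosessuvipe.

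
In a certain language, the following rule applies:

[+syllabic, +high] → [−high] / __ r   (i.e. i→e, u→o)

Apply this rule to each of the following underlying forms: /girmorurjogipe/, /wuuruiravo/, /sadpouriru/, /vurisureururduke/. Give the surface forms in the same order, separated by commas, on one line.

/girmorurjogipe/: /i/ is a high vowel immediately before /r/, so it lowers to [e]. /u/ is a high vowel immediately before /r/, so it lowers to [o]. → [germororjogipe].
/wuuruiravo/: /u/ is a high vowel immediately before /r/, so it lowers to [o]. /i/ is a high vowel immediately before /r/, so it lowers to [e]. → [wuorueravo].
/sadpouriru/: /u/ is a high vowel immediately before /r/, so it lowers to [o]. /i/ is a high vowel immediately before /r/, so it lowers to [e]. → [sadpooreru].
/vurisureururduke/: /u/ is a high vowel immediately before /r/, so it lowers to [o]. /u/ is a high vowel immediately before /r/, so it lowers to [o]. /u/ is a high vowel immediately before /r/, so it lowers to [o]. /u/ is a high vowel immediately before /r/, so it lowers to [o]. → [vorisoreororduke].

germororjogipe, wuorueravo, sadpooreru, vorisoreororduke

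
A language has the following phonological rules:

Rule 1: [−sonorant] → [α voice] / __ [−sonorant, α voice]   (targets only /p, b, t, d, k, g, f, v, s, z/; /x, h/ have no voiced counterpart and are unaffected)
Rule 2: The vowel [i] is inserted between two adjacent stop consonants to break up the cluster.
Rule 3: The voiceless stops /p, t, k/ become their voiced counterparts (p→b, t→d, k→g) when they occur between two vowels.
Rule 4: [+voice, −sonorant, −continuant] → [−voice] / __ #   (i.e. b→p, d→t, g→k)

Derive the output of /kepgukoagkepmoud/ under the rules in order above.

kebigugoagigepmout

Rule 1 (regressive voicing assimilation): /p/ precedes the voiced obstruent /g/, so it voices to [b] by assimilation. /g/ precedes the voiceless obstruent /k/, so it devoices to [k] by assimilation. /kepgukoagkepmoud/ → kebgukoakkepmoud.
Rule 2 (stop-cluster i-epenthesis): /b/ and /g/ form a stop–stop cluster, so [i] is inserted between them. /k/ and /k/ form a stop–stop cluster, so [i] is inserted between them. /kebgukoakkepmoud/ → kebigukoakikepmoud.
Rule 3 (intervocalic voicing): /k/ is a voiceless stop between vowels /u/ and /o/, so it voices to [g]. /k/ is a voiceless stop between vowels /a/ and /i/, so it voices to [g]. /k/ is a voiceless stop between vowels /i/ and /e/, so it voices to [g]. /kebigukoakikepmoud/ → kebigugoagigepmoud.
Rule 4 (final devoicing): /d/ is a voiced stop in word-final position, so it devoices to [t]. /kebigugoagigepmoud/ → kebigugoagigepmout.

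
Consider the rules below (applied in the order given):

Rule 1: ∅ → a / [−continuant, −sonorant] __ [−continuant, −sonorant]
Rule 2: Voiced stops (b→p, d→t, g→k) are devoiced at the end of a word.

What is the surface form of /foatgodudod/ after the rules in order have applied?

Rule 1 (stop-cluster a-epenthesis): /t/ and /g/ form a stop–stop cluster, so [a] is inserted between them. /foatgodudod/ → foatagodudod.
Rule 2 (final devoicing): /d/ is a voiced stop in word-final position, so it devoices to [t]. /foatagodudod/ → foatagodudot.

foatagodudot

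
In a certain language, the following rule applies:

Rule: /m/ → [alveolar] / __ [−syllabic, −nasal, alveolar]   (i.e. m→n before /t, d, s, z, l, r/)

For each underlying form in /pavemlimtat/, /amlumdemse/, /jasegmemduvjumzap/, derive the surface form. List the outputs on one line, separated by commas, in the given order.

/pavemlimtat/: /m/ precedes the alveolar consonant /l/, so it assimilates in place to [n]. /m/ precedes the alveolar consonant /t/, so it assimilates in place to [n]. → [pavenlintat].
/amlumdemse/: /m/ precedes the alveolar consonant /l/, so it assimilates in place to [n]. /m/ precedes the alveolar consonant /d/, so it assimilates in place to [n]. /m/ precedes the alveolar consonant /s/, so it assimilates in place to [n]. → [anlundense].
/jasegmemduvjumzap/: /m/ precedes the alveolar consonant /d/, so it assimilates in place to [n]. /m/ precedes the alveolar consonant /z/, so it assimilates in place to [n]. → [jasegmenduvjunzap].

pavenlintat, anlundense, jasegmenduvjunzap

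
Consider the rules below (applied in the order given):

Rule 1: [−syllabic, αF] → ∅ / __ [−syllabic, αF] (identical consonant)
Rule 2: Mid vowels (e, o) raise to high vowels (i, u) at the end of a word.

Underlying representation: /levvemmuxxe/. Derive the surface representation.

levemuxi

Rule 1 (degemination): /vv/ is a geminate; the first /v/ deletes. /mm/ is a geminate; the first /m/ deletes. /xx/ is a geminate; the first /x/ deletes. /levvemmuxxe/ → levemuxe.
Rule 2 (final vowel raising): /e/ is a mid vowel in word-final position, so it raises to [i]. /levemuxe/ → levemuxi.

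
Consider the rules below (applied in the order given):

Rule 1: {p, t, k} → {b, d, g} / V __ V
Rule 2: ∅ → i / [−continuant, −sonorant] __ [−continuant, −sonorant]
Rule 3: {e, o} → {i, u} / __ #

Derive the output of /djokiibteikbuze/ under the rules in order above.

djogiibiteikibuzi

Rule 1 (intervocalic voicing): /k/ is a voiceless stop between vowels /o/ and /i/, so it voices to [g]. /djokiibteikbuze/ → djogiibteikbuze.
Rule 2 (stop-cluster i-epenthesis): /b/ and /t/ form a stop–stop cluster, so [i] is inserted between them. /k/ and /b/ form a stop–stop cluster, so [i] is inserted between them. /djogiibteikbuze/ → djogiibiteikibuze.
Rule 3 (final vowel raising): /e/ is a mid vowel in word-final position, so it raises to [i]. /djogiibiteikibuze/ → djogiibiteikibuzi.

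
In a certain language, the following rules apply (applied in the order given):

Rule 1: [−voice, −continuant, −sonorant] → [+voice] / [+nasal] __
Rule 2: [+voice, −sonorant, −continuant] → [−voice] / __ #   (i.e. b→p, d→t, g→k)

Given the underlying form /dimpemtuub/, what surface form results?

dimbemduup

Rule 1 (post-nasal voicing): /p/ is a voiceless stop immediately after the nasal /m/, so it voices to [b]. /t/ is a voiceless stop immediately after the nasal /m/, so it voices to [d]. /dimpemtuub/ → dimbemduub.
Rule 2 (final devoicing): /b/ is a voiced stop in word-final position, so it devoices to [p]. /dimbemduub/ → dimbemduup.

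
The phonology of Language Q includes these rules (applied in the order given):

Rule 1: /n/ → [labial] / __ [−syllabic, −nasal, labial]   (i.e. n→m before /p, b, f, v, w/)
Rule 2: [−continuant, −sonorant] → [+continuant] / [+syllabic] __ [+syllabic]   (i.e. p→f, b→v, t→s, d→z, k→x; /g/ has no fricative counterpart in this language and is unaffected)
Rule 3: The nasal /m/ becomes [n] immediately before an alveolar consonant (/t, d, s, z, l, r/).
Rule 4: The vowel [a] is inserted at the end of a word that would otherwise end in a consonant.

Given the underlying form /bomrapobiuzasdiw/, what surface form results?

Rule 1 (nasal place assimilation): no segment meets the environment; /bomrapobiuzasdiw/ is unchanged.
Rule 2 (intervocalic spirantization): /p/ is a stop between vowels /a/ and /o/, so it spirantizes to the fricative [f]. /b/ is a stop between vowels /o/ and /i/, so it spirantizes to the fricative [v]. /bomrapobiuzasdiw/ → bomrafoviuzasdiw.
Rule 3 (nasal place assimilation): /m/ precedes the alveolar consonant /r/, so it assimilates in place to [n]. /bomrafoviuzasdiw/ → bonrafoviuzasdiw.
Rule 4 (final a-epenthesis): the form ends in the consonant /w/, so [a] is inserted word-finally. /bonrafoviuzasdiw/ → bonrafoviuzasdiwa.

bonrafoviuzasdiwa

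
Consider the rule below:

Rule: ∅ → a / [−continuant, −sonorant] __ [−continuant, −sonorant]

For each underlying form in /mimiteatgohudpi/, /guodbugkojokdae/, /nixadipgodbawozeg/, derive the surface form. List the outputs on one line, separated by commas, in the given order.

mimiteatagohudapi, guodabugakojokadae, nixadipagodabawozeg

/mimiteatgohudpi/: /t/ and /g/ form a stop–stop cluster, so [a] is inserted between them. /d/ and /p/ form a stop–stop cluster, so [a] is inserted between them. → [mimiteatagohudapi].
/guodbugkojokdae/: /d/ and /b/ form a stop–stop cluster, so [a] is inserted between them. /g/ and /k/ form a stop–stop cluster, so [a] is inserted between them. /k/ and /d/ form a stop–stop cluster, so [a] is inserted between them. → [guodabugakojokadae].
/nixadipgodbawozeg/: /p/ and /g/ form a stop–stop cluster, so [a] is inserted between them. /d/ and /b/ form a stop–stop cluster, so [a] is inserted between them. → [nixadipagodabawozeg].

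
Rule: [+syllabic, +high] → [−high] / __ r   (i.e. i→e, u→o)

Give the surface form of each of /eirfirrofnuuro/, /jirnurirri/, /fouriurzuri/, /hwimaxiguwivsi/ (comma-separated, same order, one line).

eerferrofnuoro, jernorerri, fooriorzori, hwimaxiguwivsi

/eirfirrofnuuro/: /i/ is a high vowel immediately before /r/, so it lowers to [e]. /i/ is a high vowel immediately before /r/, so it lowers to [e]. /u/ is a high vowel immediately before /r/, so it lowers to [o]. → [eerferrofnuoro].
/jirnurirri/: /i/ is a high vowel immediately before /r/, so it lowers to [e]. /u/ is a high vowel immediately before /r/, so it lowers to [o]. /i/ is a high vowel immediately before /r/, so it lowers to [e]. → [jernorerri].
/fouriurzuri/: /u/ is a high vowel immediately before /r/, so it lowers to [o]. /u/ is a high vowel immediately before /r/, so it lowers to [o]. /u/ is a high vowel immediately before /r/, so it lowers to [o]. → [fooriorzori].
/hwimaxiguwivsi/: the rule's environment is not met; surfaces unchanged as [hwimaxiguwivsi].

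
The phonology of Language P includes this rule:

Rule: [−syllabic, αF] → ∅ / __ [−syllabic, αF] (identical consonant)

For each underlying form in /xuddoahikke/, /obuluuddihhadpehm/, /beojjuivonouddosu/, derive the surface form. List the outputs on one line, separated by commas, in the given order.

/xuddoahikke/: /dd/ is a geminate; the first /d/ deletes. /kk/ is a geminate; the first /k/ deletes. → [xudoahike].
/obuluuddihhadpehm/: /dd/ is a geminate; the first /d/ deletes. /hh/ is a geminate; the first /h/ deletes. → [obuluudihadpehm].
/beojjuivonouddosu/: /jj/ is a geminate; the first /j/ deletes. /dd/ is a geminate; the first /d/ deletes. → [beojuivonoudosu].

xudoahike, obuluudihadpehm, beojuivonoudosu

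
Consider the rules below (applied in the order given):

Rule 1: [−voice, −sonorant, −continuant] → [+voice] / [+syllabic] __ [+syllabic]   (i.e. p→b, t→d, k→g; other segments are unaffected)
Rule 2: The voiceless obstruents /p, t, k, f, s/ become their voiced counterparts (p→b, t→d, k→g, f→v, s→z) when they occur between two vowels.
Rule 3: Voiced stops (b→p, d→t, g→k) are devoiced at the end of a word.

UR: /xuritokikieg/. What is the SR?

xuridogigiek

Rule 1 (intervocalic voicing): /t/ is a voiceless stop between vowels /i/ and /o/, so it voices to [d]. /k/ is a voiceless stop between vowels /o/ and /i/, so it voices to [g]. /k/ is a voiceless stop between vowels /i/ and /i/, so it voices to [g]. /xuritokikieg/ → xuridogigieg.
Rule 2 (intervocalic voicing): no segment meets the environment; /xuridogigieg/ is unchanged.
Rule 3 (final devoicing): /g/ is a voiced stop in word-final position, so it devoices to [k]. /xuridogigieg/ → xuridogigiek.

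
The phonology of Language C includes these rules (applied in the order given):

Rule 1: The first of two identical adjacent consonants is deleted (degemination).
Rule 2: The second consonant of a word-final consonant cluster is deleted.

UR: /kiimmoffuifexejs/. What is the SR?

kiimofuifexej

Rule 1 (degemination): /mm/ is a geminate; the first /m/ deletes. /ff/ is a geminate; the first /f/ deletes. /kiimmoffuifexejs/ → kiimofuifexejs.
Rule 2 (final cluster simplification): /s/ is the second consonant of a word-final cluster /js/, so it deletes. /kiimofuifexejs/ → kiimofuifexej.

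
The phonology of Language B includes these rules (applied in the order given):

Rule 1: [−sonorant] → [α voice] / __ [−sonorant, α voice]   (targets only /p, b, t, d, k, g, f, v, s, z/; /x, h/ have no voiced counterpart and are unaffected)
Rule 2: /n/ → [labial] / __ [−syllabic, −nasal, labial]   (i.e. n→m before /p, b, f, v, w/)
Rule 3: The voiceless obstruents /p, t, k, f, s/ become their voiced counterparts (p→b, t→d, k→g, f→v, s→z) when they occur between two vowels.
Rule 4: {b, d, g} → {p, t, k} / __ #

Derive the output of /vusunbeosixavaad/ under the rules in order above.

vuzumbeozixavaat

Rule 1 (regressive voicing assimilation): no segment meets the environment; /vusunbeosixavaad/ is unchanged.
Rule 2 (nasal place assimilation): /n/ precedes the labial consonant /b/, so it assimilates in place to [m]. /vusunbeosixavaad/ → vusumbeosixavaad.
Rule 3 (intervocalic voicing): /s/ is a voiceless obstruent between vowels /u/ and /u/, so it voices to [z]. /s/ is a voiceless obstruent between vowels /o/ and /i/, so it voices to [z]. /vusumbeosixavaad/ → vuzumbeozixavaad.
Rule 4 (final devoicing): /d/ is a voiced stop in word-final position, so it devoices to [t]. /vuzumbeozixavaad/ → vuzumbeozixavaat.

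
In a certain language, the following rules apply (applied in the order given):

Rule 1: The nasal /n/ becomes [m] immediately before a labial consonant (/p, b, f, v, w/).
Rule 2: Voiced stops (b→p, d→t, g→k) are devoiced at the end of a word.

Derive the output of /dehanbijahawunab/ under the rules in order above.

Rule 1 (nasal place assimilation): /n/ precedes the labial consonant /b/, so it assimilates in place to [m]. /dehanbijahawunab/ → dehambijahawunab.
Rule 2 (final devoicing): /b/ is a voiced stop in word-final position, so it devoices to [p]. /dehambijahawunab/ → dehambijahawunap.

dehambijahawunap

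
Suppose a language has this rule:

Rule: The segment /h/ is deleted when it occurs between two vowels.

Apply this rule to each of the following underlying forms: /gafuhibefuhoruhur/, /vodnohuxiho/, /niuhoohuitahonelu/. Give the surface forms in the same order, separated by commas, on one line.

gafuibefuoruur, vodnouxio, niuoouitaonelu

/gafuhibefuhoruhur/: /h/ occurs between vowels /u/ and /i/, so it deletes. /h/ occurs between vowels /u/ and /o/, so it deletes. /h/ occurs between vowels /u/ and /u/, so it deletes. → [gafuibefuoruur].
/vodnohuxiho/: /h/ occurs between vowels /o/ and /u/, so it deletes. /h/ occurs between vowels /i/ and /o/, so it deletes. → [vodnouxio].
/niuhoohuitahonelu/: /h/ occurs between vowels /u/ and /o/, so it deletes. /h/ occurs between vowels /o/ and /u/, so it deletes. /h/ occurs between vowels /a/ and /o/, so it deletes. → [niuoouitaonelu].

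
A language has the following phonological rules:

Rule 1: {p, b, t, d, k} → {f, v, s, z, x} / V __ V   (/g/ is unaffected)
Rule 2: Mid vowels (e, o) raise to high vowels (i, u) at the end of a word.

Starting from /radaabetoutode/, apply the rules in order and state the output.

razaavesousozi

Rule 1 (intervocalic spirantization): /d/ is a stop between vowels /a/ and /a/, so it spirantizes to the fricative [z]. /b/ is a stop between vowels /a/ and /e/, so it spirantizes to the fricative [v]. /t/ is a stop between vowels /e/ and /o/, so it spirantizes to the fricative [s]. /t/ is a stop between vowels /u/ and /o/, so it spirantizes to the fricative [s]. /d/ is a stop between vowels /o/ and /e/, so it spirantizes to the fricative [z]. /radaabetoutode/ → razaavesousoze.
Rule 2 (final vowel raising): /e/ is a mid vowel in word-final position, so it raises to [i]. /razaavesousoze/ → razaavesousozi.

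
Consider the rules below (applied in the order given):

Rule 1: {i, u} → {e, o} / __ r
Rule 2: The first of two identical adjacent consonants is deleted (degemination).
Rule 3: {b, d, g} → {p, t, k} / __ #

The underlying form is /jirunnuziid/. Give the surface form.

Rule 1 (pre-rhotic lowering): /i/ is a high vowel immediately before /r/, so it lowers to [e]. /jirunnuziid/ → jerunnuziid.
Rule 2 (degemination): /nn/ is a geminate; the first /n/ deletes. /jerunnuziid/ → jerunuziid.
Rule 3 (final devoicing): /d/ is a voiced stop in word-final position, so it devoices to [t]. /jerunuziid/ → jerunuziit.

jerunuziit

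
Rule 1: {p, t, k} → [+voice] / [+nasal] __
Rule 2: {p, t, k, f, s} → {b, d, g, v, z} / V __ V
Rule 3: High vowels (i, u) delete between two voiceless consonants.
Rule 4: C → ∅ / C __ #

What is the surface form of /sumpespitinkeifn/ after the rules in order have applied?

sumbespidingeif

Rule 1 (post-nasal voicing): /p/ is a voiceless stop immediately after the nasal /m/, so it voices to [b]. /k/ is a voiceless stop immediately after the nasal /n/, so it voices to [g]. /sumpespitinkeifn/ → sumbespitingeifn.
Rule 2 (intervocalic voicing): /t/ is a voiceless obstruent between vowels /i/ and /i/, so it voices to [d]. /sumbespitingeifn/ → sumbespidingeifn.
Rule 3 (high vowel syncope): no segment meets the environment; /sumbespidingeifn/ is unchanged.
Rule 4 (final cluster simplification): /n/ is the second consonant of a word-final cluster /fn/, so it deletes. /sumbespidingeifn/ → sumbespidingeif.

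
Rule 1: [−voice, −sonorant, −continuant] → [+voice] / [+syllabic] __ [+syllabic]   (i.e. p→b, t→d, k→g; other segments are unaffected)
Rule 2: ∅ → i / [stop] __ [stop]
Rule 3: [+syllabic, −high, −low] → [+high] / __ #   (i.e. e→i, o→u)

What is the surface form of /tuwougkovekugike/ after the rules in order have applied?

Rule 1 (intervocalic voicing): /k/ is a voiceless stop between vowels /e/ and /u/, so it voices to [g]. /k/ is a voiceless stop between vowels /i/ and /e/, so it voices to [g]. /tuwougkovekugike/ → tuwougkovegugige.
Rule 2 (stop-cluster i-epenthesis): /g/ and /k/ form a stop–stop cluster, so [i] is inserted between them. /tuwougkovegugige/ → tuwougikovegugige.
Rule 3 (final vowel raising): /e/ is a mid vowel in word-final position, so it raises to [i]. /tuwougikovegugige/ → tuwougikovegugigi.

tuwougikovegugigi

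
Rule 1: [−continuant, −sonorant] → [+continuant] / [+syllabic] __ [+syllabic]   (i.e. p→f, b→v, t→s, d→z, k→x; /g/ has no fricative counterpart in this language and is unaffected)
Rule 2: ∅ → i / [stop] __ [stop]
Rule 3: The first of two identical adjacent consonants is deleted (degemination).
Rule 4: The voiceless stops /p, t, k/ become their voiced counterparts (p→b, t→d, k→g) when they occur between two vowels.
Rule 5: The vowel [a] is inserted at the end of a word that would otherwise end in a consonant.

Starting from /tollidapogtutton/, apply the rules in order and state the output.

Rule 1 (intervocalic spirantization): /d/ is a stop between vowels /i/ and /a/, so it spirantizes to the fricative [z]. /p/ is a stop between vowels /a/ and /o/, so it spirantizes to the fricative [f]. /tollidapogtutton/ → tollizafogtutton.
Rule 2 (stop-cluster i-epenthesis): /g/ and /t/ form a stop–stop cluster, so [i] is inserted between them. /t/ and /t/ form a stop–stop cluster, so [i] is inserted between them. /tollizafogtutton/ → tollizafogitutiton.
Rule 3 (degemination): /ll/ is a geminate; the first /l/ deletes. /tollizafogitutiton/ → tolizafogitutiton.
Rule 4 (intervocalic voicing): /t/ is a voiceless stop between vowels /i/ and /u/, so it voices to [d]. /t/ is a voiceless stop between vowels /u/ and /i/, so it voices to [d]. /t/ is a voiceless stop between vowels /i/ and /o/, so it voices to [d]. /tolizafogitutiton/ → tolizafogidudidon.
Rule 5 (final a-epenthesis): the form ends in the consonant /n/, so [a] is inserted word-finally. /tolizafogidudidon/ → tolizafogidudidona.

tolizafogidudidona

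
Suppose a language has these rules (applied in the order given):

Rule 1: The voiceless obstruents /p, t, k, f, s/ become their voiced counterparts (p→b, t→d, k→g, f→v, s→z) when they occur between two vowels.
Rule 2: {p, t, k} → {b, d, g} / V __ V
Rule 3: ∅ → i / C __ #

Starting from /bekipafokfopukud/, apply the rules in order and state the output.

Rule 1 (intervocalic voicing): /k/ is a voiceless obstruent between vowels /e/ and /i/, so it voices to [g]. /p/ is a voiceless obstruent between vowels /i/ and /a/, so it voices to [b]. /f/ is a voiceless obstruent between vowels /a/ and /o/, so it voices to [v]. /p/ is a voiceless obstruent between vowels /o/ and /u/, so it voices to [b]. /k/ is a voiceless obstruent between vowels /u/ and /u/, so it voices to [g]. /bekipafokfopukud/ → begibavokfobugud.
Rule 2 (intervocalic voicing): no segment meets the environment; /begibavokfobugud/ is unchanged.
Rule 3 (final i-epenthesis): the form ends in the consonant /d/, so [i] is inserted word-finally. /begibavokfobugud/ → begibavokfobugudi.

begibavokfobugudi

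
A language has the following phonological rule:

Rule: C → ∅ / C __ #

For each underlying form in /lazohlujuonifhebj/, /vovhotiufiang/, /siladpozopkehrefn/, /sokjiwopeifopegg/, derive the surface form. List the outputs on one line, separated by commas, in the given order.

lazohlujuonifheb, vovhotiufian, siladpozopkehref, sokjiwopeifopeg

/lazohlujuonifhebj/: /j/ is the second consonant of a word-final cluster /bj/, so it deletes. → [lazohlujuonifheb].
/vovhotiufiang/: /g/ is the second consonant of a word-final cluster /ng/, so it deletes. → [vovhotiufian].
/siladpozopkehrefn/: /n/ is the second consonant of a word-final cluster /fn/, so it deletes. → [siladpozopkehref].
/sokjiwopeifopegg/: /g/ is the second consonant of a word-final cluster /gg/, so it deletes. → [sokjiwopeifopeg].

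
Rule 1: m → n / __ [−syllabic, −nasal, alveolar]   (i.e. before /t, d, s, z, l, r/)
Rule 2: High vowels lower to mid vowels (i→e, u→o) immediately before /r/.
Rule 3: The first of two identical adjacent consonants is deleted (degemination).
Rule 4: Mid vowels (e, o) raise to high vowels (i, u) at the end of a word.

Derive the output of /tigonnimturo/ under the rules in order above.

Rule 1 (nasal place assimilation): /m/ precedes the alveolar consonant /t/, so it assimilates in place to [n]. /tigonnimturo/ → tigonninturo.
Rule 2 (pre-rhotic lowering): /u/ is a high vowel immediately before /r/, so it lowers to [o]. /tigonninturo/ → tigonnintoro.
Rule 3 (degemination): /nn/ is a geminate; the first /n/ deletes. /tigonnintoro/ → tigonintoro.
Rule 4 (final vowel raising): /o/ is a mid vowel in word-final position, so it raises to [u]. /tigonintoro/ → tigonintoru.

tigonintoru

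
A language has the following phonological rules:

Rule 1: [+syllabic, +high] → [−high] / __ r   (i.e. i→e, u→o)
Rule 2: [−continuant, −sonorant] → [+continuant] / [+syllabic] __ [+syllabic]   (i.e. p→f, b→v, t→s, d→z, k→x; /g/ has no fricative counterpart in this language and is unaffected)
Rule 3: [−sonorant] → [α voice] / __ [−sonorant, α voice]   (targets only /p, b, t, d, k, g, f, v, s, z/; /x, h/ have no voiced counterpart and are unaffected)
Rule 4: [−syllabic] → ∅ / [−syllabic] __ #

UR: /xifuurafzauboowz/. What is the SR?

xifuoravzauvoow

Rule 1 (pre-rhotic lowering): /u/ is a high vowel immediately before /r/, so it lowers to [o]. /xifuurafzauboowz/ → xifuorafzauboowz.
Rule 2 (intervocalic spirantization): /b/ is a stop between vowels /u/ and /o/, so it spirantizes to the fricative [v]. /xifuorafzauboowz/ → xifuorafzauvoowz.
Rule 3 (regressive voicing assimilation): /f/ precedes the voiced obstruent /z/, so it voices to [v] by assimilation. /xifuorafzauvoowz/ → xifuoravzauvoowz.
Rule 4 (final cluster simplification): /z/ is the second consonant of a word-final cluster /wz/, so it deletes. /xifuoravzauvoowz/ → xifuoravzauvoow.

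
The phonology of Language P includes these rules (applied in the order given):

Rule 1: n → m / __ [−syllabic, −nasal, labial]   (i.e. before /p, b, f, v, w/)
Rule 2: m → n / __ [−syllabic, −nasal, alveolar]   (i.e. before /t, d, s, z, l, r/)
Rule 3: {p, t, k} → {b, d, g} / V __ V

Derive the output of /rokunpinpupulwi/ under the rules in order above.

Rule 1 (nasal place assimilation): /n/ precedes the labial consonant /p/, so it assimilates in place to [m]. /n/ precedes the labial consonant /p/, so it assimilates in place to [m]. /rokunpinpupulwi/ → rokumpimpupulwi.
Rule 2 (nasal place assimilation): no segment meets the environment; /rokumpimpupulwi/ is unchanged.
Rule 3 (intervocalic voicing): /k/ is a voiceless stop between vowels /o/ and /u/, so it voices to [g]. /p/ is a voiceless stop between vowels /u/ and /u/, so it voices to [b]. /rokumpimpupulwi/ → rogumpimpubulwi.

rogumpimpubulwi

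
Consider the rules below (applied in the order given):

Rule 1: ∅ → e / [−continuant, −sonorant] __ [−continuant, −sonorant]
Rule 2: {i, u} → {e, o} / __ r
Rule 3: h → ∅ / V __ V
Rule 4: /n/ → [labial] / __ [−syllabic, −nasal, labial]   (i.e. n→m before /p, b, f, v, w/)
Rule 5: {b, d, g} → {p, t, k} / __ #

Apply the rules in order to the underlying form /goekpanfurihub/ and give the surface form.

goekepamforiup

Rule 1 (stop-cluster e-epenthesis): /k/ and /p/ form a stop–stop cluster, so [e] is inserted between them. /goekpanfurihub/ → goekepanfurihub.
Rule 2 (pre-rhotic lowering): /u/ is a high vowel immediately before /r/, so it lowers to [o]. /goekepanfurihub/ → goekepanforihub.
Rule 3 (intervocalic h-deletion): /h/ occurs between vowels /i/ and /u/, so it deletes. /goekepanforihub/ → goekepanforiub.
Rule 4 (nasal place assimilation): /n/ precedes the labial consonant /f/, so it assimilates in place to [m]. /goekepanforiub/ → goekepamforiub.
Rule 5 (final devoicing): /b/ is a voiced stop in word-final position, so it devoices to [p]. /goekepamforiub/ → goekepamforiup.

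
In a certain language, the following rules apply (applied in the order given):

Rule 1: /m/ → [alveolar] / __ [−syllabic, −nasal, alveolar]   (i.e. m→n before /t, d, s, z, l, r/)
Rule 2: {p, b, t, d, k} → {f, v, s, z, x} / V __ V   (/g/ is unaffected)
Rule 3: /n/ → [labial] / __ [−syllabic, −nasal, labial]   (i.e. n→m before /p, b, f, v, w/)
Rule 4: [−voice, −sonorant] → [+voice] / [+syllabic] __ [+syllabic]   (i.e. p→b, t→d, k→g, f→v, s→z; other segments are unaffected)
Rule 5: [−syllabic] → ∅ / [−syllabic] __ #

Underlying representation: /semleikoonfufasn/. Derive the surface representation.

Rule 1 (nasal place assimilation): /m/ precedes the alveolar consonant /l/, so it assimilates in place to [n]. /semleikoonfufasn/ → senleikoonfufasn.
Rule 2 (intervocalic spirantization): /k/ is a stop between vowels /i/ and /o/, so it spirantizes to the fricative [x]. /senleikoonfufasn/ → senleixoonfufasn.
Rule 3 (nasal place assimilation): /n/ precedes the labial consonant /f/, so it assimilates in place to [m]. /senleixoonfufasn/ → senleixoomfufasn.
Rule 4 (intervocalic voicing): /f/ is a voiceless obstruent between vowels /u/ and /a/, so it voices to [v]. /senleixoomfufasn/ → senleixoomfuvasn.
Rule 5 (final cluster simplification): /n/ is the second consonant of a word-final cluster /sn/, so it deletes. /senleixoomfuvasn/ → senleixoomfuvas.

senleixoomfuvas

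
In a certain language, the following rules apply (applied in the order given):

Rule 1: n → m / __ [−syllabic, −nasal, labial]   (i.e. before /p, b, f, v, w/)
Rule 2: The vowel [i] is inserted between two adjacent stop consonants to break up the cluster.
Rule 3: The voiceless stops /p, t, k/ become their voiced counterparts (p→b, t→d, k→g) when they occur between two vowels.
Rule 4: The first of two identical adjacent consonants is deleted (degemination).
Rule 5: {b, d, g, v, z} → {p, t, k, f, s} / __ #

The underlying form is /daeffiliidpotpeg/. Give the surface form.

Rule 1 (nasal place assimilation): no segment meets the environment; /daeffiliidpotpeg/ is unchanged.
Rule 2 (stop-cluster i-epenthesis): /d/ and /p/ form a stop–stop cluster, so [i] is inserted between them. /t/ and /p/ form a stop–stop cluster, so [i] is inserted between them. /daeffiliidpotpeg/ → daeffiliidipotipeg.
Rule 3 (intervocalic voicing): /p/ is a voiceless stop between vowels /i/ and /o/, so it voices to [b]. /t/ is a voiceless stop between vowels /o/ and /i/, so it voices to [d]. /p/ is a voiceless stop between vowels /i/ and /e/, so it voices to [b]. /daeffiliidipotipeg/ → daeffiliidibodibeg.
Rule 4 (degemination): /ff/ is a geminate; the first /f/ deletes. /daeffiliidibodibeg/ → daefiliidibodibeg.
Rule 5 (final devoicing): /g/ is a voiced obstruent in word-final position, so it devoices to [k]. /daefiliidibodibeg/ → daefiliidibodibek.

daefiliidibodibek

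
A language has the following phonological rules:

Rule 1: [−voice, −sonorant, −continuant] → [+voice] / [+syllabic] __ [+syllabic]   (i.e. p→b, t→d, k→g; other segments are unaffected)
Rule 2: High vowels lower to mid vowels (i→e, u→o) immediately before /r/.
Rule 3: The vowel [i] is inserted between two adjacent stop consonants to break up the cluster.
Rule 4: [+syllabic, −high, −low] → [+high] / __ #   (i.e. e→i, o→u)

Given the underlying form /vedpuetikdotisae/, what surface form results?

Rule 1 (intervocalic voicing): /t/ is a voiceless stop between vowels /e/ and /i/, so it voices to [d]. /t/ is a voiceless stop between vowels /o/ and /i/, so it voices to [d]. /vedpuetikdotisae/ → vedpuedikdodisae.
Rule 2 (pre-rhotic lowering): no segment meets the environment; /vedpuedikdodisae/ is unchanged.
Rule 3 (stop-cluster i-epenthesis): /d/ and /p/ form a stop–stop cluster, so [i] is inserted between them. /k/ and /d/ form a stop–stop cluster, so [i] is inserted between them. /vedpuedikdodisae/ → vedipuedikidodisae.
Rule 4 (final vowel raising): /e/ is a mid vowel in word-final position, so it raises to [i]. /vedipuedikidodisae/ → vedipuedikidodisai.

vedipuedikidodisai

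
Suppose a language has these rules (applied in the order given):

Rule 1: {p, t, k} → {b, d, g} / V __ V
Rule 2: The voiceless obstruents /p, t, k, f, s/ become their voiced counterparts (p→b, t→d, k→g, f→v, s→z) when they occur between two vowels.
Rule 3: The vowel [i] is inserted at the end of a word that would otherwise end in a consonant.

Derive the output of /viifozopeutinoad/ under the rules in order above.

Rule 1 (intervocalic voicing): /p/ is a voiceless stop between vowels /o/ and /e/, so it voices to [b]. /t/ is a voiceless stop between vowels /u/ and /i/, so it voices to [d]. /viifozopeutinoad/ → viifozobeudinoad.
Rule 2 (intervocalic voicing): /f/ is a voiceless obstruent between vowels /i/ and /o/, so it voices to [v]. /viifozobeudinoad/ → viivozobeudinoad.
Rule 3 (final i-epenthesis): the form ends in the consonant /d/, so [i] is inserted word-finally. /viivozobeudinoad/ → viivozobeudinoadi.

viivozobeudinoadi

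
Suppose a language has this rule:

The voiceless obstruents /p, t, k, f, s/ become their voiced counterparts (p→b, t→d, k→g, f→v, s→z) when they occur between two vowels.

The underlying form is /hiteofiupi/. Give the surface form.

hideoviubi

/t/ is a voiceless obstruent between vowels /i/ and /e/, so it voices to [d].
/f/ is a voiceless obstruent between vowels /o/ and /i/, so it voices to [v].
/p/ is a voiceless obstruent between vowels /u/ and /i/, so it voices to [b].
Surface form: [hideoviubi].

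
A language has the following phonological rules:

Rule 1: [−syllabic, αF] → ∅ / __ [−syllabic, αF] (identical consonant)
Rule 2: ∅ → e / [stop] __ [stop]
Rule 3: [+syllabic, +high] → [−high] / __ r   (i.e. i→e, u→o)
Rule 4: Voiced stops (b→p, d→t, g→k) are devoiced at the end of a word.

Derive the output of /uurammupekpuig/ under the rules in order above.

uoramupekepuik

Rule 1 (degemination): /mm/ is a geminate; the first /m/ deletes. /uurammupekpuig/ → uuramupekpuig.
Rule 2 (stop-cluster e-epenthesis): /k/ and /p/ form a stop–stop cluster, so [e] is inserted between them. /uuramupekpuig/ → uuramupekepuig.
Rule 3 (pre-rhotic lowering): /u/ is a high vowel immediately before /r/, so it lowers to [o]. /uuramupekepuig/ → uoramupekepuig.
Rule 4 (final devoicing): /g/ is a voiced stop in word-final position, so it devoices to [k]. /uoramupekepuig/ → uoramupekepuik.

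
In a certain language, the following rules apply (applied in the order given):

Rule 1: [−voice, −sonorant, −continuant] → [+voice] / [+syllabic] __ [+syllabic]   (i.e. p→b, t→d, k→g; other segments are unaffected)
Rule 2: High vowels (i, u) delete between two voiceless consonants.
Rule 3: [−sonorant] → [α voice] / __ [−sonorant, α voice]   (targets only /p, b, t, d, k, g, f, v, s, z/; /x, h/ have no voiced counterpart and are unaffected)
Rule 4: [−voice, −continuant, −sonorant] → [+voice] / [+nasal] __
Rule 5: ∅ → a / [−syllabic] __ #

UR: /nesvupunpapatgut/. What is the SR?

Rule 1 (intervocalic voicing): /p/ is a voiceless stop between vowels /u/ and /u/, so it voices to [b]. /p/ is a voiceless stop between vowels /a/ and /a/, so it voices to [b]. /nesvupunpapatgut/ → nesvubunpabatgut.
Rule 2 (high vowel syncope): no segment meets the environment; /nesvubunpabatgut/ is unchanged.
Rule 3 (regressive voicing assimilation): /s/ precedes the voiced obstruent /v/, so it voices to [z] by assimilation. /t/ precedes the voiced obstruent /g/, so it voices to [d] by assimilation. /nesvubunpabatgut/ → nezvubunpabadgut.
Rule 4 (post-nasal voicing): /p/ is a voiceless stop immediately after the nasal /n/, so it voices to [b]. /nezvubunpabadgut/ → nezvubunbabadgut.
Rule 5 (final a-epenthesis): the form ends in the consonant /t/, so [a] is inserted word-finally. /nezvubunbabadgut/ → nezvubunbabadguta.

nezvubunbabadguta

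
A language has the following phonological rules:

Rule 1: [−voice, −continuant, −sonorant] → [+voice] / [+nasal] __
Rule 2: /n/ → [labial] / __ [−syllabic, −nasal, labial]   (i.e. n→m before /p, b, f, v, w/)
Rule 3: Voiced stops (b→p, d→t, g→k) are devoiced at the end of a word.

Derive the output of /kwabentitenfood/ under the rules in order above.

Rule 1 (post-nasal voicing): /t/ is a voiceless stop immediately after the nasal /n/, so it voices to [d]. /kwabentitenfood/ → kwabenditenfood.
Rule 2 (nasal place assimilation): /n/ precedes the labial consonant /f/, so it assimilates in place to [m]. /kwabenditenfood/ → kwabenditemfood.
Rule 3 (final devoicing): /d/ is a voiced stop in word-final position, so it devoices to [t]. /kwabenditemfood/ → kwabenditemfoot.

kwabenditemfoot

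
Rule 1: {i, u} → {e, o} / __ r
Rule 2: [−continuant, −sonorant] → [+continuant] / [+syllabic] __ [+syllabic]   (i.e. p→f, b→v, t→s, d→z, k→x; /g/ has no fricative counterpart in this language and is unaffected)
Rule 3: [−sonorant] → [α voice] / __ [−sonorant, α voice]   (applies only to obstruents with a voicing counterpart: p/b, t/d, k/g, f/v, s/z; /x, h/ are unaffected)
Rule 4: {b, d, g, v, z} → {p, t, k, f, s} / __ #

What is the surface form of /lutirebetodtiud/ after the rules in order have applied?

Rule 1 (pre-rhotic lowering): /i/ is a high vowel immediately before /r/, so it lowers to [e]. /lutirebetodtiud/ → luterebetodtiud.
Rule 2 (intervocalic spirantization): /t/ is a stop between vowels /u/ and /e/, so it spirantizes to the fricative [s]. /b/ is a stop between vowels /e/ and /e/, so it spirantizes to the fricative [v]. /t/ is a stop between vowels /e/ and /o/, so it spirantizes to the fricative [s]. /luterebetodtiud/ → luserevesodtiud.
Rule 3 (regressive voicing assimilation): /d/ precedes the voiceless obstruent /t/, so it devoices to [t] by assimilation. /luserevesodtiud/ → luserevesottiud.
Rule 4 (final devoicing): /d/ is a voiced obstruent in word-final position, so it devoices to [t]. /luserevesottiud/ → luserevesottiut.

luserevesottiut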